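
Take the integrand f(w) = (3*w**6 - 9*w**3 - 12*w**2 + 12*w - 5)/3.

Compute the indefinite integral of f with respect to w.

F(w) = w*(12*w**6 - 63*w**3 - 112*w**2 + 168*w - 140)/84 + C

A candidate is checked by its d/dw: the result must match f(w).
Check: d/dw[w*(12*w**6 - 63*w**3 - 112*w**2 + 168*w - 140)/84] = w**6 - 3*w**3 - 4*w**2 + 4*w - 5/3, which equals f(w).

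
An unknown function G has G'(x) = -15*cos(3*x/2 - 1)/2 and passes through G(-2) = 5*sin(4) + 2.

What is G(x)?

G(x) = 2 - 5*sin(3*x/2 - 1)

The proposed G(x) is checked by its d/dx: the result must match the given G'(x).
A general antiderivative is -5*sin(3*x/2 - 1) + C.
The condition gives C = 5*sin(4) + 2 - (5*sin(4)) = 2.
So G(x) = 2 - 5*sin(3*x/2 - 1).
Check: d/dx[2 - 5*sin(3*x/2 - 1)] = -15*cos(3*x/2 - 1)/2 = G'(x).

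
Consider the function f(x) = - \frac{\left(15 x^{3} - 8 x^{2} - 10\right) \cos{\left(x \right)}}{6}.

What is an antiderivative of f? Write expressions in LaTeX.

An antiderivative is F(x) = - \frac{5 x^{3} \sin{\left(x \right)}}{2} + \frac{4 x^{2} \sin{\left(x \right)}}{3} - \frac{15 x^{2} \cos{\left(x \right)}}{2} + 15 x \sin{\left(x \right)} + \frac{8 x \cos{\left(x \right)}}{3} - \sin{\left(x \right)} + 15 \cos{\left(x \right)}.

Since d/dx undoes antidifferentiation here, F'(x) = f(x) is required of F(x).
Check: d/dx[- \frac{5 x^{3} \sin{\left(x \right)}}{2} + \frac{4 x^{2} \sin{\left(x \right)}}{3} - \frac{15 x^{2} \cos{\left(x \right)}}{2} + 15 x \sin{\left(x \right)} + \frac{8 x \cos{\left(x \right)}}{3} - \sin{\left(x \right)} + 15 \cos{\left(x \right)}] = - \frac{5 x^{3} \cos{\left(x \right)}}{2} + \frac{4 x^{2} \cos{\left(x \right)}}{3} + \frac{5 \cos{\left(x \right)}}{3}, which equals f(x).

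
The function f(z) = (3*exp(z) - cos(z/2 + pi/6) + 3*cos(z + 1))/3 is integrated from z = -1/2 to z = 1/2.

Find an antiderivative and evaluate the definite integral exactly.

An antiderivative F(z) passes only if d/dz[F] lands on f(z) exactly.
F(z) = exp(z) - 2*sin(z/2 + pi/6)/3 + sin(z + 1) is an antiderivative of f.
Check: d/dz[exp(z) - 2*sin(z/2 + pi/6)/3 + sin(z + 1)] = exp(z) - cos(z/2 + pi/6)/3 + cos(z + 1), which equals f(z).
F(1/2) = -2*sin(1/4 + pi/6)/3 + sin(3/2) + exp(1/2); F(-1/2) = -2*cos(1/4 + pi/3)/3 + sin(1/2) + exp(-1/2).
Integral = F(1/2) - F(-1/2) = -exp(-1/2) - sin(1/2) - 2*sin(1/4 + pi/6)/3 + 2*cos(1/4 + pi/3)/3 + sin(3/2) + exp(1/2).

Antiderivative: F(z) = exp(z) - 2*sin(z/2 + pi/6)/3 + sin(z + 1); value = -exp(-1/2) - sin(1/2) - 2*sin(1/4 + pi/6)/3 + 2*cos(1/4 + pi/3)/3 + sin(3/2) + exp(1/2)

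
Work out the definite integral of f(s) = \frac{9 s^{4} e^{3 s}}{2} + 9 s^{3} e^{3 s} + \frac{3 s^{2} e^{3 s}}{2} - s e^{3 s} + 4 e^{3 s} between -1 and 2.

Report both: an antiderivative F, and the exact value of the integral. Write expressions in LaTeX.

Antiderivative: F(s) = \frac{3 s^{4} e^{3 s}}{2} + s^{3} e^{3 s} - \frac{s^{2} e^{3 s}}{2} + \frac{4 e^{3 s}}{3}; value = - \frac{4}{3 e^{3}} + \frac{94 e^{6}}{3}

Recognize the product-rule pattern: f = u'v + uv' with u = \frac{3 s^{4}}{2} + s^{3} - \frac{s^{2}}{2} + \frac{4}{3}, v = e^{3 s}, so integration by parts undoes it.
F(s) = \frac{3 s^{4} e^{3 s}}{2} + s^{3} e^{3 s} - \frac{s^{2} e^{3 s}}{2} + \frac{4 e^{3 s}}{3} is an antiderivative of f.
Check: d/ds[\frac{3 s^{4} e^{3 s}}{2} + s^{3} e^{3 s} - \frac{s^{2} e^{3 s}}{2} + \frac{4 e^{3 s}}{3}] = \frac{9 s^{4} e^{3 s}}{2} + 9 s^{3} e^{3 s} + \frac{3 s^{2} e^{3 s}}{2} - s e^{3 s} + 4 e^{3 s} = f(s).
F(2) = \frac{94 e^{6}}{3}; F(-1) = \frac{4}{3 e^{3}}.
Integral = F(2) - F(-1) = - \frac{4}{3 e^{3}} + \frac{94 e^{6}}{3}.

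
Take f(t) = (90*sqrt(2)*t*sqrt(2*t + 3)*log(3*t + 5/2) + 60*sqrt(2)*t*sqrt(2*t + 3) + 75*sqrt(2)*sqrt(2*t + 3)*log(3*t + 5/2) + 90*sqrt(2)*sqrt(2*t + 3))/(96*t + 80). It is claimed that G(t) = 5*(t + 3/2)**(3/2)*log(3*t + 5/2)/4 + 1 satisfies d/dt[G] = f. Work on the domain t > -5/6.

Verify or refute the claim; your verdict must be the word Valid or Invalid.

d/dt[G] = (90*t*sqrt(2*t + 3)*log(3*t + 5/2) + 60*t*sqrt(2*t + 3) + 75*sqrt(2*t + 3)*log(3*t + 5/2) + 90*sqrt(2*t + 3))/(48*sqrt(2)*t + 40*sqrt(2))
This equals f(t) exactly, so the claim holds.

Valid - the claim checks out under differentiation.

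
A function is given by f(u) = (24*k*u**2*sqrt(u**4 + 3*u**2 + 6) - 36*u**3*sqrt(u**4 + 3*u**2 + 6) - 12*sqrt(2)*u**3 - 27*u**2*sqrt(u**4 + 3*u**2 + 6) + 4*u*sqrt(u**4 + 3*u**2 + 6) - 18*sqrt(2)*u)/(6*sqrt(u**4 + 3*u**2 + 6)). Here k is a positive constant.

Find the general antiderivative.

Whatever form F(u) takes, F'(u) = f(u) is non-negotiable.
Check: d/du[4*k*u**3/3 - 3*u**4/2 - 3*u**3/2 + u**2/3 - 2*sqrt(u**4/2 + 3*u**2/2 + 3)] = (24*k*u**2*sqrt(u**4 + 3*u**2 + 6) - 36*u**3*sqrt(u**4 + 3*u**2 + 6) - 12*sqrt(2)*u**3 - 27*u**2*sqrt(u**4 + 3*u**2 + 6) + 4*u*sqrt(u**4 + 3*u**2 + 6) - 18*sqrt(2)*u)/(6*sqrt(u**4 + 3*u**2 + 6)) = f(u).

F(u) = 4*k*u**3/3 - 3*u**4/2 - 3*u**3/2 + u**2/3 - 2*sqrt(u**4/2 + 3*u**2/2 + 3) + C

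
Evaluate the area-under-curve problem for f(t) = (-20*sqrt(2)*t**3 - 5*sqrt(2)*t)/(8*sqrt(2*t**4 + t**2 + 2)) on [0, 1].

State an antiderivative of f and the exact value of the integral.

Antiderivative: F(t) = -5*sqrt(2)*sqrt(2*t**4 + t**2 + 2)/8; value = 5/4 - 5*sqrt(10)/8

f matches the chain-rule pattern g'(h)*h' with inner function h(t) = t**4 + t**2/2 + 1; substituting u = h(t) collapses the integral.
F(t) = -5*sqrt(2)*sqrt(2*t**4 + t**2 + 2)/8 is an antiderivative of f.
Check: d/dt[-5*sqrt(2)*sqrt(2*t**4 + t**2 + 2)/8] = (-20*sqrt(2)*t**3 - 5*sqrt(2)*t)/(8*sqrt(2*t**4 + t**2 + 2)) = f(t).
F(1) = -5*sqrt(10)/8; F(0) = -5/4.
Integral = F(1) - F(0) = 5/4 - 5*sqrt(10)/8.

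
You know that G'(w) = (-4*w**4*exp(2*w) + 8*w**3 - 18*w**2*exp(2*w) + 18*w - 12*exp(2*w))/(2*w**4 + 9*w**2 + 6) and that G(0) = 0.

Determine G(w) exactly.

Check a candidate G(w) by differentiating: d/dw[G] must match the given G'(w).
A general antiderivative is -exp(2*w) + log(w**4/3 + 3*w**2/2 + 1) + C.
The condition gives C = 0 - (-1) = 1.
So G(w) = -exp(2*w) + log(w**4/3 + 3*w**2/2 + 1) + 1.
Check: d/dw[-exp(2*w) + log(w**4/3 + 3*w**2/2 + 1) + 1] = (-4*w**4*exp(2*w) + 8*w**3 - 18*w**2*exp(2*w) + 18*w - 12*exp(2*w))/(2*w**4 + 9*w**2 + 6) = G'(w).

G(w) = -exp(2*w) + log(w**4/3 + 3*w**2/2 + 1) + 1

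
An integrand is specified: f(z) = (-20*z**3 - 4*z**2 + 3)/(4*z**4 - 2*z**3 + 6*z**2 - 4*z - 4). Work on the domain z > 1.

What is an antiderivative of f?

Factor the denominator (2*(z - 1)*(2*z + 1)*(z**2 + 2)) and decompose: f = -(7*z + 5)/(2*(z**2 + 2)) - 2/(3*(2*z + 1)) - 7/(6*(z - 1)); each piece integrates to a log, atan, or power term.
Check: d/dz[-(14*log(z - 1) + 4*log(z + 1/2) + 21*log(z**2 + 2) + 15*sqrt(2)*atan(sqrt(2)*z/2))/12] = (-20*z**3 - 4*z**2 + 3)/(4*z**4 - 2*z**3 + 6*z**2 - 4*z - 4) = f(z).

An antiderivative is F(z) = -(14*log(z - 1) + 4*log(z + 1/2) + 21*log(z**2 + 2) + 15*sqrt(2)*atan(sqrt(2)*z/2))/12.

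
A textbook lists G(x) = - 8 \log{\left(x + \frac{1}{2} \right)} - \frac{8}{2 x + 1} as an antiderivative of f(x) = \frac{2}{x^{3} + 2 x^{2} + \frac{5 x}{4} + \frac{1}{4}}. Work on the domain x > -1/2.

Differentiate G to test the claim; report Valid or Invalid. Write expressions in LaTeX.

d/dx[G] = - \frac{32 x}{4 x^{2} + 4 x + 1}
d/dx[G] - f(x) = - \frac{8}{x + 1} != 0.

Invalid: d/dx[G] - f = - \frac{8}{x + 1}, which is not 0.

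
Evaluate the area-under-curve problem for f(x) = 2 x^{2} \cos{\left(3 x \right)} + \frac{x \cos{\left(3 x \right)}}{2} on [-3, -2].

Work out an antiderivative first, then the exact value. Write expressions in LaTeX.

The integrand splits into summands that can be handled one at a time.
F(x) = \frac{2 x^{2} \sin{\left(3 x \right)}}{3} + \frac{x \sin{\left(3 x \right)}}{6} + \frac{4 x \cos{\left(3 x \right)}}{9} - \frac{4 \sin{\left(3 x \right)}}{27} + \frac{\cos{\left(3 x \right)}}{18} is an antiderivative of f.
Check: d/dx[\frac{2 x^{2} \sin{\left(3 x \right)}}{3} + \frac{x \sin{\left(3 x \right)}}{6} + \frac{4 x \cos{\left(3 x \right)}}{9} - \frac{4 \sin{\left(3 x \right)}}{27} + \frac{\cos{\left(3 x \right)}}{18}] = 2 x^{2} \cos{\left(3 x \right)} + \frac{x \cos{\left(3 x \right)}}{2} = f(x).
F(-2) = - \frac{5 \cos{\left(6 \right)}}{6} - \frac{59 \sin{\left(6 \right)}}{27}; F(-3) = - \frac{289 \sin{\left(9 \right)}}{54} - \frac{23 \cos{\left(9 \right)}}{18}.
Integral = F(-2) - F(-3) = \frac{23 \cos{\left(9 \right)}}{18} - \frac{5 \cos{\left(6 \right)}}{6} - \frac{59 \sin{\left(6 \right)}}{27} + \frac{289 \sin{\left(9 \right)}}{54}.

Antiderivative: F(x) = \frac{2 x^{2} \sin{\left(3 x \right)}}{3} + \frac{x \sin{\left(3 x \right)}}{6} + \frac{4 x \cos{\left(3 x \right)}}{9} - \frac{4 \sin{\left(3 x \right)}}{27} + \frac{\cos{\left(3 x \right)}}{18}; value = \frac{23 \cos{\left(9 \right)}}{18} - \frac{5 \cos{\left(6 \right)}}{6} - \frac{59 \sin{\left(6 \right)}}{27} + \frac{289 \sin{\left(9 \right)}}{54}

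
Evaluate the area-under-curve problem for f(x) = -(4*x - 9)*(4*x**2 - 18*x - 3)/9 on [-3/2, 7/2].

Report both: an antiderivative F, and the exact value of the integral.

Antiderivative: F(x) = -4*x**4/9 + 4*x**3 - 25*x**2/3 - 3*x; value = 200/9

The substitution u = -x**2/3 + 3*x/2 + 1/4 works: f is exactly (dF/du)*(du/dx) for that inner function.
F(x) = -4*x**4/9 + 4*x**3 - 25*x**2/3 - 3*x is an antiderivative of f.
Check: d/dx[-4*x**4/9 + 4*x**3 - 25*x**2/3 - 3*x] = -16*x**3/9 + 12*x**2 - 50*x/3 - 3, which equals f(x).
F(7/2) = -70/9; F(-3/2) = -30.
Integral = F(7/2) - F(-3/2) = 200/9.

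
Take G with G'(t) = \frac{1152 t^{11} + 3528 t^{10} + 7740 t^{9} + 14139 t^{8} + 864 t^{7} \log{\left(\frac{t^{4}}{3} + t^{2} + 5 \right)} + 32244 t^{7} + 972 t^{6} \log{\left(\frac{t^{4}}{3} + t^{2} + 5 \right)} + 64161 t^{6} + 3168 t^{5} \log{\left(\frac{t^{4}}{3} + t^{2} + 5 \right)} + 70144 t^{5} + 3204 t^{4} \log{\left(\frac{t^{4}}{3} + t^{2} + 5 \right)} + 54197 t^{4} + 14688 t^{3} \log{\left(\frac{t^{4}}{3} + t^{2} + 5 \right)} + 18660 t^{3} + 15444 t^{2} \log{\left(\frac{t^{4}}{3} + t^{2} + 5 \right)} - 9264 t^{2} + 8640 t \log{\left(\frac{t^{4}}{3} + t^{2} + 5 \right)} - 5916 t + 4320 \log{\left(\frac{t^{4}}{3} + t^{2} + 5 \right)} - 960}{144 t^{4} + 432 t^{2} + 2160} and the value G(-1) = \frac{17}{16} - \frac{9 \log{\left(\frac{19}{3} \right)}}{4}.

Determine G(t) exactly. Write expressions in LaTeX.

G'(t) has the shape u'v + uv' for u = 2 t^{4} + 4 t^{3} + \frac{5 t^{2}}{4} + 3 \log{\left(\frac{t^{4}}{3} + t^{2} + 5 \right)} - \frac{2}{3} and v = \frac{t^{4}}{2} + \frac{3 t^{3}}{4} + \frac{2 t^{2}}{3} + \frac{2 t}{3} - \frac{1}{2} — it is the derivative of the product u*v.
A general antiderivative is \left(\frac{t^{4}}{2} + \frac{3 t^{3}}{4} + \frac{2 t^{2}}{3} + \frac{2 t}{3} - \frac{1}{2}\right) \left(2 t^{4} + 4 t^{3} + \frac{5 t^{2}}{4} + 3 \log{\left(\frac{t^{4}}{3} + t^{2} + 5 \right)} - \frac{2}{3}\right) + C.
The condition gives C = \frac{17}{16} - \frac{9 \log{\left(\frac{19}{3} \right)}}{4} - (\frac{17}{16} - \frac{9 \log{\left(\frac{19}{3} \right)}}{4}) = 0.
So G(t) = \left(\frac{t^{4}}{2} + \frac{3 t^{3}}{4} + \frac{2 t^{2}}{3} + \frac{2 t}{3} - \frac{1}{2}\right) \left(2 t^{4} + 4 t^{3} + \frac{5 t^{2}}{4} + 3 \log{\left(\frac{t^{4}}{3} + t^{2} + 5 \right)} - \frac{2}{3}\right).
Check: d/dt[\left(\frac{t^{4}}{2} + \frac{3 t^{3}}{4} + \frac{2 t^{2}}{3} + \frac{2 t}{3} - \frac{1}{2}\right) \left(2 t^{4} + 4 t^{3} + \frac{5 t^{2}}{4} + 3 \log{\left(\frac{t^{4}}{3} + t^{2} + 5 \right)} - \frac{2}{3}\right)] = \frac{1152 t^{11} + 3528 t^{10} + 7740 t^{9} + 14139 t^{8} + 864 t^{7} \log{\left(\frac{t^{4}}{3} + t^{2} + 5 \right)} + 32244 t^{7} + 972 t^{6} \log{\left(\frac{t^{4}}{3} + t^{2} + 5 \right)} + 64161 t^{6} + 3168 t^{5} \log{\left(\frac{t^{4}}{3} + t^{2} + 5 \right)} + 70144 t^{5} + 3204 t^{4} \log{\left(\frac{t^{4}}{3} + t^{2} + 5 \right)} + 54197 t^{4} + 14688 t^{3} \log{\left(\frac{t^{4}}{3} + t^{2} + 5 \right)} + 18660 t^{3} + 15444 t^{2} \log{\left(\frac{t^{4}}{3} + t^{2} + 5 \right)} - 9264 t^{2} + 8640 t \log{\left(\frac{t^{4}}{3} + t^{2} + 5 \right)} - 5916 t + 4320 \log{\left(\frac{t^{4}}{3} + t^{2} + 5 \right)} - 960}{144 t^{4} + 432 t^{2} + 2160} = G'(t).

G(t) = \left(\frac{t^{4}}{2} + \frac{3 t^{3}}{4} + \frac{2 t^{2}}{3} + \frac{2 t}{3} - \frac{1}{2}\right) \left(2 t^{4} + 4 t^{3} + \frac{5 t^{2}}{4} + 3 \log{\left(\frac{t^{4}}{3} + t^{2} + 5 \right)} - \frac{2}{3}\right)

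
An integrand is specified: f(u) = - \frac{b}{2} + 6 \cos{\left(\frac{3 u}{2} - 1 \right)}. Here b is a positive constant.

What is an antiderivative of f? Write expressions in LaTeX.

A candidate is checked by its d/du: the result must match f(u).
Check: d/du[- \frac{b u - 8 \sin{\left(\frac{3 u}{2} - 1 \right)}}{2}] = - \frac{b}{2} + 6 \cos{\left(\frac{3 u}{2} - 1 \right)} = f(u).

An antiderivative is F(u) = - \frac{b u - 8 \sin{\left(\frac{3 u}{2} - 1 \right)}}{2}.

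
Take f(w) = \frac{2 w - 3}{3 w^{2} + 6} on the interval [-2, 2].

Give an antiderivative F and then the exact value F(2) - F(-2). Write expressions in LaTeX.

An antiderivative F(w) passes only if d/dw[F] lands on f(w) exactly.
F(w) = \frac{\log{\left(w^{2} + 2 \right)}}{3} - \frac{\sqrt{2} \operatorname{atan}{\left(\frac{\sqrt{2} w}{2} \right)}}{2} is an antiderivative of f.
Check: d/dw[\frac{\log{\left(w^{2} + 2 \right)}}{3} - \frac{\sqrt{2} \operatorname{atan}{\left(\frac{\sqrt{2} w}{2} \right)}}{2}] = \frac{2 w - 3}{3 w^{2} + 6} = f(w).
F(2) = - \frac{\sqrt{2} \operatorname{atan}{\left(\sqrt{2} \right)}}{2} + \frac{\log{\left(6 \right)}}{3}; F(-2) = \frac{\log{\left(6 \right)}}{3} + \frac{\sqrt{2} \operatorname{atan}{\left(\sqrt{2} \right)}}{2}.
Integral = F(2) - F(-2) = - \sqrt{2} \operatorname{atan}{\left(\sqrt{2} \right)}.

Antiderivative: F(w) = \frac{\log{\left(w^{2} + 2 \right)}}{3} - \frac{\sqrt{2} \operatorname{atan}{\left(\frac{\sqrt{2} w}{2} \right)}}{2}; value = - \sqrt{2} \operatorname{atan}{\left(\sqrt{2} \right)}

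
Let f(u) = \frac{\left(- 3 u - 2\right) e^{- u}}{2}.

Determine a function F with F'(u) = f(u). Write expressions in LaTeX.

An antiderivative is F(u) = \frac{\left(3 u + 5\right) e^{- u}}{2}.

Recognize the product-rule pattern: f = v'r + vr' with v = \frac{3 u}{2} + \frac{5}{2}, r = e^{- u}, so integration by parts undoes it.
Check: d/du[\frac{\left(3 u + 5\right) e^{- u}}{2}] = \frac{\left(- 3 u - 2\right) e^{- u}}{2} = f(u).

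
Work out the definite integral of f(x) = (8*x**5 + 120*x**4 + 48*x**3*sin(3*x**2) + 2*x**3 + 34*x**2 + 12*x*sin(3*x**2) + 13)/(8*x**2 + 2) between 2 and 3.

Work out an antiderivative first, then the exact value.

An antiderivative F(x) passes only if d/dx[F] lands on f(x) exactly.
F(x) = (x**4 + 20*x**3 + 2*x - 4*cos(3*x**2) + 12*atan(2*x))/4 is an antiderivative of f.
Check: d/dx[(x**4 + 20*x**3 + 2*x - 4*cos(3*x**2) + 12*atan(2*x))/4] = (8*x**5 + 120*x**4 + 48*x**3*sin(3*x**2) + 2*x**3 + 34*x**2 + 12*x*sin(3*x**2) + 13)/(8*x**2 + 2) = f(x).
F(3) = -cos(27) + 3*atan(6) + 627/4; F(2) = -cos(12) + 3*atan(4) + 45.
Integral = F(3) - F(2) = -3*atan(4) - cos(27) + cos(12) + 3*atan(6) + 447/4.

Antiderivative: F(x) = (x**4 + 20*x**3 + 2*x - 4*cos(3*x**2) + 12*atan(2*x))/4; value = -3*atan(4) - cos(27) + cos(12) + 3*atan(6) + 447/4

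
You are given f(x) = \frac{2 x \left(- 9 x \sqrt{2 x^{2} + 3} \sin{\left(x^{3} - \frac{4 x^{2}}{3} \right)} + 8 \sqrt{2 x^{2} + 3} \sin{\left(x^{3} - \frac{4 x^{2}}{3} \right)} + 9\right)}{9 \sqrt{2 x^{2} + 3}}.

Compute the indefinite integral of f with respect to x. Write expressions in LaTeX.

F(x) = \sqrt{2 x^{2} + 3} + \frac{2 \cos{\left(x^{3} - \frac{4 x^{2}}{3} \right)}}{3} + C

Any candidate F(x) must reproduce f(x) exactly when differentiated.
Check: d/dx[\sqrt{2 x^{2} + 3} + \frac{2 \cos{\left(x^{3} - \frac{4 x^{2}}{3} \right)}}{3}] = \frac{- 18 x^{2} \sqrt{2 x^{2} + 3} \sin{\left(x^{3} - \frac{4 x^{2}}{3} \right)} + 16 x \sqrt{2 x^{2} + 3} \sin{\left(x^{3} - \frac{4 x^{2}}{3} \right)} + 18 x}{9 \sqrt{2 x^{2} + 3}}, which equals f(x).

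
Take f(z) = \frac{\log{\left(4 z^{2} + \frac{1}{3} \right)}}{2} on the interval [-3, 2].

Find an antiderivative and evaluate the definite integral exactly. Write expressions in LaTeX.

A candidate is checked by its d/dz: the result must match f(z).
F(z) = \frac{z \log{\left(4 z^{2} + \frac{1}{3} \right)}}{2} - z + \frac{\sqrt{3} \operatorname{atan}{\left(2 \sqrt{3} z \right)}}{6} is an antiderivative of f.
Check: d/dz[\frac{z \log{\left(4 z^{2} + \frac{1}{3} \right)}}{2} - z + \frac{\sqrt{3} \operatorname{atan}{\left(2 \sqrt{3} z \right)}}{6}] = \frac{\log{\left(4 z^{2} + \frac{1}{3} \right)}}{2} = f(z).
F(2) = -2 + \frac{\sqrt{3} \operatorname{atan}{\left(4 \sqrt{3} \right)}}{6} + \log{\left(\frac{49}{3} \right)}; F(-3) = - \frac{3 \log{\left(\frac{109}{3} \right)}}{2} - \frac{\sqrt{3} \operatorname{atan}{\left(6 \sqrt{3} \right)}}{6} + 3.
Integral = F(2) - F(-3) = -5 + \frac{\sqrt{3} \operatorname{atan}{\left(4 \sqrt{3} \right)}}{6} + \frac{\sqrt{3} \operatorname{atan}{\left(6 \sqrt{3} \right)}}{6} + \log{\left(\frac{49}{3} \right)} + \frac{3 \log{\left(\frac{109}{3} \right)}}{2}.

Antiderivative: F(z) = \frac{z \log{\left(4 z^{2} + \frac{1}{3} \right)}}{2} - z + \frac{\sqrt{3} \operatorname{atan}{\left(2 \sqrt{3} z \right)}}{6}; value = -5 + \frac{\sqrt{3} \operatorname{atan}{\left(4 \sqrt{3} \right)}}{6} + \frac{\sqrt{3} \operatorname{atan}{\left(6 \sqrt{3} \right)}}{6} + \log{\left(\frac{49}{3} \right)} + \frac{3 \log{\left(\frac{109}{3} \right)}}{2}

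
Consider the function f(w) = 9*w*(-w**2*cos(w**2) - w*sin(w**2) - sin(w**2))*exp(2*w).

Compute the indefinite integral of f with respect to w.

Recover f(w) by differentiating a candidate F(w); any mismatch rules it out.
Check: d/dw[-9*w**2*exp(2*w)*sin(w**2)/2] = -9*w**3*exp(2*w)*cos(w**2) - 9*w**2*exp(2*w)*sin(w**2) - 9*w*exp(2*w)*sin(w**2), which equals f(w).

F(w) = -9*w**2*exp(2*w)*sin(w**2)/2 + C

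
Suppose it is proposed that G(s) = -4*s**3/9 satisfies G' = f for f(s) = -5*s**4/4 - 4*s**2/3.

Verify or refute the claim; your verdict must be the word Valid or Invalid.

d/ds[G] = -4*s**2/3
d/ds[G] - f(s) = 5*s**4/4 != 0.

Invalid: d/ds[G] - f = 5*s**4/4, which is not 0.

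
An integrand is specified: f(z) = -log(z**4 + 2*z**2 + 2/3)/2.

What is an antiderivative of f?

Whatever form F(z) takes, F'(z) = f(z) is non-negotiable.
Check: d/dz[-z*log(z**4 + 2*z**2 + 2/3)/2 + 2*z - sqrt(3)*sqrt(3 - sqrt(3))*atan(sqrt(3)*z/sqrt(3 - sqrt(3)))/3 - sqrt(3)*sqrt(sqrt(3) + 3)*atan(sqrt(3)*z/sqrt(sqrt(3) + 3))/3] = -log(z**4 + 2*z**2 + 2/3)/2 = f(z).

An antiderivative is F(z) = -z*log(z**4 + 2*z**2 + 2/3)/2 + 2*z - sqrt(3)*sqrt(3 - sqrt(3))*atan(sqrt(3)*z/sqrt(3 - sqrt(3)))/3 - sqrt(3)*sqrt(sqrt(3) + 3)*atan(sqrt(3)*z/sqrt(sqrt(3) + 3))/3.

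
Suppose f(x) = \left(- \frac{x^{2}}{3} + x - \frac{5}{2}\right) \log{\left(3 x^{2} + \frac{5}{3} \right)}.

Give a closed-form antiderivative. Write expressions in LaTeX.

An antiderivative is F(x) = - \frac{x^{3} \log{\left(3 x^{2} + \frac{5}{3} \right)}}{9} + \frac{2 x^{3}}{27} + \frac{x^{2} \log{\left(3 x^{2} + \frac{5}{3} \right)}}{2} - \frac{x^{2}}{2} - \frac{5 x \log{\left(3 x^{2} + \frac{5}{3} \right)}}{2} + \frac{395 x}{81} + \frac{5 \log{\left(x^{2} + \frac{5}{9} \right)}}{18} - \frac{395 \sqrt{5} \operatorname{atan}{\left(\frac{3 \sqrt{5} x}{5} \right)}}{243}.

Check any antiderivative F(x) by computing F'(x) and comparing it with f(x).
Check: d/dx[- \frac{x^{3} \log{\left(3 x^{2} + \frac{5}{3} \right)}}{9} + \frac{2 x^{3}}{27} + \frac{x^{2} \log{\left(3 x^{2} + \frac{5}{3} \right)}}{2} - \frac{x^{2}}{2} - \frac{5 x \log{\left(3 x^{2} + \frac{5}{3} \right)}}{2} + \frac{395 x}{81} + \frac{5 \log{\left(x^{2} + \frac{5}{9} \right)}}{18} - \frac{395 \sqrt{5} \operatorname{atan}{\left(\frac{3 \sqrt{5} x}{5} \right)}}{243}] = - \frac{x^{2} \log{\left(3 x^{2} + \frac{5}{3} \right)}}{3} + x \log{\left(3 x^{2} + \frac{5}{3} \right)} - \frac{5 \log{\left(3 x^{2} + \frac{5}{3} \right)}}{2}, which equals f(x).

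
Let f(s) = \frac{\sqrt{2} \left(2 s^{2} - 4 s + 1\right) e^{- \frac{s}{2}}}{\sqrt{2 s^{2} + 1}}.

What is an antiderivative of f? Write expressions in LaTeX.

f has the shape u'v + uv' for u = - 4 \sqrt{s^{2} + \frac{1}{2}} and v = e^{- \frac{s}{2}} — it is the derivative of the product u*v.
Check: d/ds[- 2 \sqrt{2} \sqrt{2 s^{2} + 1} e^{- \frac{s}{2}}] = \frac{\left(2 \sqrt{2} s^{2} - 4 \sqrt{2} s + \sqrt{2}\right) e^{- \frac{s}{2}}}{\sqrt{2 s^{2} + 1}}, which equals f(s).

An antiderivative is F(s) = - 2 \sqrt{2} \sqrt{2 s^{2} + 1} e^{- \frac{s}{2}}.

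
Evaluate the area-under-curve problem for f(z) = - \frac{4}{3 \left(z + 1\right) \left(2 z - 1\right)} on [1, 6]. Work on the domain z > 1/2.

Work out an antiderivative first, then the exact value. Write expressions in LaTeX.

Antiderivative: F(z) = - \frac{4 \log{\left(z - \frac{1}{2} \right)}}{9} + \frac{4 \log{\left(z + 1 \right)}}{9}; value = - \frac{4 \log{\left(\frac{11}{2} \right)}}{9} - \frac{8 \log{\left(2 \right)}}{9} + \frac{4 \log{\left(7 \right)}}{9}

The denominator factors as 3 \left(z + 1\right) \left(2 z - 1\right); partial fractions split f into directly integrable pieces: - \frac{8}{9 \left(2 z - 1\right)} + \frac{4}{9 \left(z + 1\right)}.
F(z) = - \frac{4 \log{\left(z - \frac{1}{2} \right)}}{9} + \frac{4 \log{\left(z + 1 \right)}}{9} is an antiderivative of f.
Check: d/dz[- \frac{4 \log{\left(z - \frac{1}{2} \right)}}{9} + \frac{4 \log{\left(z + 1 \right)}}{9}] = - \frac{4}{6 z^{2} + 3 z - 3}, which equals f(z).
F(6) = - \frac{4 \log{\left(\frac{11}{2} \right)}}{9} + \frac{4 \log{\left(7 \right)}}{9}; F(1) = \frac{8 \log{\left(2 \right)}}{9}.
Integral = F(6) - F(1) = - \frac{4 \log{\left(\frac{11}{2} \right)}}{9} - \frac{8 \log{\left(2 \right)}}{9} + \frac{4 \log{\left(7 \right)}}{9}.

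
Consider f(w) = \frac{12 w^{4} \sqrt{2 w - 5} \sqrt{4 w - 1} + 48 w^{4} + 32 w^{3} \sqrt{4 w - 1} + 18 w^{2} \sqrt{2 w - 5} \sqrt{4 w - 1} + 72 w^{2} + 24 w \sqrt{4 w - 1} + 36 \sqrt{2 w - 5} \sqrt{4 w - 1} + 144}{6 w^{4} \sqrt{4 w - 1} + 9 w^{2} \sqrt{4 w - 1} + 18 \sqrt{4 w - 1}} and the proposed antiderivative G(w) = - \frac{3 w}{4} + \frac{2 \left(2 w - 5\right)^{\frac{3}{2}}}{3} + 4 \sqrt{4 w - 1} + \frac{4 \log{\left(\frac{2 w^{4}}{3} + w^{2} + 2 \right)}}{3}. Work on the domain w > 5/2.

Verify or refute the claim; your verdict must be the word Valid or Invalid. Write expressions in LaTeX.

Invalid: d/dw[G] - f = - \frac{3}{4}, which is not 0.

d/dw[G] = \frac{48 w^{4} \sqrt{2 w - 5} \sqrt{4 w - 1} - 18 w^{4} \sqrt{4 w - 1} + 192 w^{4} + 128 w^{3} \sqrt{4 w - 1} + 72 w^{2} \sqrt{2 w - 5} \sqrt{4 w - 1} - 27 w^{2} \sqrt{4 w - 1} + 288 w^{2} + 96 w \sqrt{4 w - 1} + 144 \sqrt{2 w - 5} \sqrt{4 w - 1} - 54 \sqrt{4 w - 1} + 576}{24 w^{4} \sqrt{4 w - 1} + 36 w^{2} \sqrt{4 w - 1} + 72 \sqrt{4 w - 1}}
d/dw[G] - f(w) = - \frac{3}{4} != 0.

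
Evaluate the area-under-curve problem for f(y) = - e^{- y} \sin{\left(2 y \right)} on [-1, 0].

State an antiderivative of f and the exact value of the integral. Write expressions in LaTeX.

Antiderivative: F(y) = \frac{\left(\sin{\left(2 y \right)} + 2 \cos{\left(2 y \right)}\right) e^{- y}}{5}; value = \frac{2}{5} - \frac{2 e \cos{\left(2 \right)}}{5} + \frac{e \sin{\left(2 \right)}}{5}

Since d/dy undoes antidifferentiation here, F'(y) = f(y) is required of F(y).
F(y) = \frac{\left(\sin{\left(2 y \right)} + 2 \cos{\left(2 y \right)}\right) e^{- y}}{5} is an antiderivative of f.
Check: d/dy[\frac{\left(\sin{\left(2 y \right)} + 2 \cos{\left(2 y \right)}\right) e^{- y}}{5}] = - e^{- y} \sin{\left(2 y \right)} = f(y).
F(0) = \frac{2}{5}; F(-1) = - \frac{e \sin{\left(2 \right)}}{5} + \frac{2 e \cos{\left(2 \right)}}{5}.
Integral = F(0) - F(-1) = \frac{2}{5} - \frac{2 e \cos{\left(2 \right)}}{5} + \frac{e \sin{\left(2 \right)}}{5}.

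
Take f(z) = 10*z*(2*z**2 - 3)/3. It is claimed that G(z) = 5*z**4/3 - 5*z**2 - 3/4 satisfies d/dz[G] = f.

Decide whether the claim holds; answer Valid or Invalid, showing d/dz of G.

Valid - the claim checks out under differentiation.

d/dz[G] = 20*z**3/3 - 10*z
This equals f(z) exactly, so the claim holds.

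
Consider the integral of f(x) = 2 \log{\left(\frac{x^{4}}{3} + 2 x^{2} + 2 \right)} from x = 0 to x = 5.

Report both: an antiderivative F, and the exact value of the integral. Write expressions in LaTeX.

Recover f(x) by differentiating a candidate F(x); any mismatch rules it out.
F(x) = 2 x \log{\left(\frac{x^{4}}{3} + 2 x^{2} + 2 \right)} - 8 x + 4 \sqrt{3 - \sqrt{3}} \operatorname{atan}{\left(\frac{x}{\sqrt{3 - \sqrt{3}}} \right)} + 4 \sqrt{\sqrt{3} + 3} \operatorname{atan}{\left(\frac{x}{\sqrt{\sqrt{3} + 3}} \right)} is an antiderivative of f.
Check: d/dx[2 x \log{\left(\frac{x^{4}}{3} + 2 x^{2} + 2 \right)} - 8 x + 4 \sqrt{3 - \sqrt{3}} \operatorname{atan}{\left(\frac{x}{\sqrt{3 - \sqrt{3}}} \right)} + 4 \sqrt{\sqrt{3} + 3} \operatorname{atan}{\left(\frac{x}{\sqrt{\sqrt{3} + 3}} \right)}] = 2 \log{\left(\frac{x^{4}}{3} + 2 x^{2} + 2 \right)} = f(x).
F(5) = -40 + 4 \sqrt{3 - \sqrt{3}} \operatorname{atan}{\left(\frac{5}{\sqrt{3 - \sqrt{3}}} \right)} + 4 \sqrt{\sqrt{3} + 3} \operatorname{atan}{\left(\frac{5}{\sqrt{\sqrt{3} + 3}} \right)} + 10 \log{\left(\frac{781}{3} \right)}; F(0) = 0.
Integral = F(5) - F(0) = -40 + 4 \sqrt{3 - \sqrt{3}} \operatorname{atan}{\left(\frac{5}{\sqrt{3 - \sqrt{3}}} \right)} + 4 \sqrt{\sqrt{3} + 3} \operatorname{atan}{\left(\frac{5}{\sqrt{\sqrt{3} + 3}} \right)} + 10 \log{\left(\frac{781}{3} \right)}.

Antiderivative: F(x) = 2 x \log{\left(\frac{x^{4}}{3} + 2 x^{2} + 2 \right)} - 8 x + 4 \sqrt{3 - \sqrt{3}} \operatorname{atan}{\left(\frac{x}{\sqrt{3 - \sqrt{3}}} \right)} + 4 \sqrt{\sqrt{3} + 3} \operatorname{atan}{\left(\frac{x}{\sqrt{\sqrt{3} + 3}} \right)}; value = -40 + 4 \sqrt{3 - \sqrt{3}} \operatorname{atan}{\left(\frac{5}{\sqrt{3 - \sqrt{3}}} \right)} + 4 \sqrt{\sqrt{3} + 3} \operatorname{atan}{\left(\frac{5}{\sqrt{\sqrt{3} + 3}} \right)} + 10 \log{\left(\frac{781}{3} \right)}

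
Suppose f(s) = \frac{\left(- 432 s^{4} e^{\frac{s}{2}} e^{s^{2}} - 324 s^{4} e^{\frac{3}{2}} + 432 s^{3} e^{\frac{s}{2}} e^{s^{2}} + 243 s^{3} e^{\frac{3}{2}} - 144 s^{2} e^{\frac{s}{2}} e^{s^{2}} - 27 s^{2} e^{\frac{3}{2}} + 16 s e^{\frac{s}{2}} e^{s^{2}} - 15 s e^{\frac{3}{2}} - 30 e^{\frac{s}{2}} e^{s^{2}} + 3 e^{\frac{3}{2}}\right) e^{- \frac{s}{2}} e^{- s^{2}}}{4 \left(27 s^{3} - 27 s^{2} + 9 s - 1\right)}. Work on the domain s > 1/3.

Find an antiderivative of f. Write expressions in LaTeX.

An antiderivative is F(s) = - \frac{72 s^{4} - 48 s^{3} - 28 s^{2} - 54 s^{2} e^{\frac{3}{2}} e^{- \frac{s}{2}} e^{- s^{2}} + 24 s + 36 s e^{\frac{3}{2}} e^{- \frac{s}{2}} e^{- s^{2}} - 9 - 6 e^{\frac{3}{2}} e^{- \frac{s}{2}} e^{- s^{2}}}{4 \left(3 s - 1\right)^{2}}.

Differentiate the proposed F(s) back; it has to land on f(s) exactly.
Check: d/ds[- \frac{72 s^{4} - 48 s^{3} - 28 s^{2} - 54 s^{2} e^{\frac{3}{2}} e^{- \frac{s}{2}} e^{- s^{2}} + 24 s + 36 s e^{\frac{3}{2}} e^{- \frac{s}{2}} e^{- s^{2}} - 9 - 6 e^{\frac{3}{2}} e^{- \frac{s}{2}} e^{- s^{2}}}{4 \left(3 s - 1\right)^{2}}] = \frac{- 324 s^{4} e^{\frac{3}{2}} e^{\frac{s}{2}} - 432 s^{4} e^{s} e^{s^{2}} + 243 s^{3} e^{\frac{3}{2}} e^{\frac{s}{2}} + 432 s^{3} e^{s} e^{s^{2}} - 27 s^{2} e^{\frac{3}{2}} e^{\frac{s}{2}} - 144 s^{2} e^{s} e^{s^{2}} - 15 s e^{\frac{3}{2}} e^{\frac{s}{2}} + 16 s e^{s} e^{s^{2}} + 3 e^{\frac{3}{2}} e^{\frac{s}{2}} - 30 e^{s} e^{s^{2}}}{108 s^{3} e^{s} e^{s^{2}} - 108 s^{2} e^{s} e^{s^{2}} + 36 s e^{s} e^{s^{2}} - 4 e^{s} e^{s^{2}}}, which equals f(s).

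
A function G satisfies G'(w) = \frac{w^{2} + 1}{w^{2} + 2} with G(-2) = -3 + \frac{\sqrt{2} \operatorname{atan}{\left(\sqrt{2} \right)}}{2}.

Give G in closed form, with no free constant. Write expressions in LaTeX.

G(w) = \frac{2 w - \sqrt{2} \operatorname{atan}{\left(\frac{\sqrt{2} w}{2} \right)} - 2}{2}

Whatever form G(w) takes, its d/dw must return the stated G'(w).
A general antiderivative is w - \frac{\sqrt{2} \operatorname{atan}{\left(\frac{\sqrt{2} w}{2} \right)}}{2} + C.
The condition gives C = -3 + \frac{\sqrt{2} \operatorname{atan}{\left(\sqrt{2} \right)}}{2} - (-2 + \frac{\sqrt{2} \operatorname{atan}{\left(\sqrt{2} \right)}}{2}) = -1.
So G(w) = \frac{2 w - \sqrt{2} \operatorname{atan}{\left(\frac{\sqrt{2} w}{2} \right)} - 2}{2}.
Check: d/dw[\frac{2 w - \sqrt{2} \operatorname{atan}{\left(\frac{\sqrt{2} w}{2} \right)} - 2}{2}] = \frac{w^{2} + 1}{w^{2} + 2} = G'(w).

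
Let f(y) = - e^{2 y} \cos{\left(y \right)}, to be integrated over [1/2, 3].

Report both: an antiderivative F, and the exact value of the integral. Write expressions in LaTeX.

Antiderivative: F(y) = - \frac{e^{2 y} \sin{\left(y \right)}}{5} - \frac{2 e^{2 y} \cos{\left(y \right)}}{5}; value = - \frac{e^{6} \sin{\left(3 \right)}}{5} + \frac{e \sin{\left(\frac{1}{2} \right)}}{5} + \frac{2 e \cos{\left(\frac{1}{2} \right)}}{5} - \frac{2 e^{6} \cos{\left(3 \right)}}{5}

A first test for any F(y): its y-derivative must equal f(y) identically.
F(y) = - \frac{e^{2 y} \sin{\left(y \right)}}{5} - \frac{2 e^{2 y} \cos{\left(y \right)}}{5} is an antiderivative of f.
Check: d/dy[- \frac{e^{2 y} \sin{\left(y \right)}}{5} - \frac{2 e^{2 y} \cos{\left(y \right)}}{5}] = - e^{2 y} \cos{\left(y \right)} = f(y).
F(3) = - \frac{e^{6} \sin{\left(3 \right)}}{5} - \frac{2 e^{6} \cos{\left(3 \right)}}{5}; F(1/2) = - \frac{2 e \cos{\left(\frac{1}{2} \right)}}{5} - \frac{e \sin{\left(\frac{1}{2} \right)}}{5}.
Integral = F(3) - F(1/2) = - \frac{e^{6} \sin{\left(3 \right)}}{5} + \frac{e \sin{\left(\frac{1}{2} \right)}}{5} + \frac{2 e \cos{\left(\frac{1}{2} \right)}}{5} - \frac{2 e^{6} \cos{\left(3 \right)}}{5}.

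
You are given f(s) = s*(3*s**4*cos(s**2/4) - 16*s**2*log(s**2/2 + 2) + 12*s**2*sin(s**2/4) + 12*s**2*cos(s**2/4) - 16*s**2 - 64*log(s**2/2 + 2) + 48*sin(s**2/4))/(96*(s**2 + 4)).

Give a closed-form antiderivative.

An antiderivative is F(s) = -s**2*log(s**2/2 + 2)/12 + s**2*sin(s**2/4)/16.

Recognize the product-rule pattern: f = u'v + uv' with u = s**2/4, v = -log(s**2/2 + 2)/3 + sin(s**2/4)/4, so integration by parts undoes it.
Check: d/ds[-s**2*log(s**2/2 + 2)/12 + s**2*sin(s**2/4)/16] = (3*s**5*cos(s**2/4) - 16*s**3*log(s**2/2 + 2) + 12*s**3*sin(s**2/4) + 12*s**3*cos(s**2/4) - 16*s**3 - 64*s*log(s**2/2 + 2) + 48*s*sin(s**2/4))/(96*s**2 + 384), which equals f(s).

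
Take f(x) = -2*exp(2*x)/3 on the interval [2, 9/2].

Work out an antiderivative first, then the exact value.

Recover f(x) by differentiating a candidate F(x); any mismatch rules it out.
F(x) = -exp(2*x)/3 is an antiderivative of f.
Check: d/dx[-exp(2*x)/3] = -2*exp(2*x)/3 = f(x).
F(9/2) = -exp(9)/3; F(2) = -exp(4)/3.
Integral = F(9/2) - F(2) = -exp(9)/3 + exp(4)/3.

Antiderivative: F(x) = -exp(2*x)/3; value = -exp(9)/3 + exp(4)/3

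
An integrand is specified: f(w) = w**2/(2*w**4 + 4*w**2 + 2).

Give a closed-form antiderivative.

An antiderivative is F(w) = (w**2*atan(w) - w + atan(w))/(4*w**2 + 4).

A first test for any F(w): its w-derivative must equal f(w) identically.
Check: d/dw[(w**2*atan(w) - w + atan(w))/(4*w**2 + 4)] = w**2/(2*w**4 + 4*w**2 + 2) = f(w).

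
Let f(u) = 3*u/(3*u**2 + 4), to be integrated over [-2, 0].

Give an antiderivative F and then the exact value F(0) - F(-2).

f matches the chain-rule pattern g'(h)*h' with inner function h(u) = u**2 + 4/3; substituting w = h(u) collapses the integral.
F(u) = log(u**2 + 4/3)/2 is an antiderivative of f.
Check: d/du[log(u**2 + 4/3)/2] = 3*u/(3*u**2 + 4) = f(u).
F(0) = log(4/3)/2; F(-2) = log(16/3)/2.
Integral = F(0) - F(-2) = -log(16/3)/2 + log(4/3)/2.

Antiderivative: F(u) = log(u**2 + 4/3)/2; value = -log(16/3)/2 + log(4/3)/2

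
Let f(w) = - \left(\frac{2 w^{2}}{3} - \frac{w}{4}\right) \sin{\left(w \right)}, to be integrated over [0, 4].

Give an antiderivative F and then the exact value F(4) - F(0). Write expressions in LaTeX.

Check any antiderivative F(w) by computing F'(w) and comparing it with f(w).
F(w) = \frac{8 w^{2} \cos{\left(w \right)} - 16 w \sin{\left(w \right)} - 3 w \cos{\left(w \right)} + 3 \sin{\left(w \right)} - 16 \cos{\left(w \right)}}{12} is an antiderivative of f.
Check: d/dw[\frac{8 w^{2} \cos{\left(w \right)} - 16 w \sin{\left(w \right)} - 3 w \cos{\left(w \right)} + 3 \sin{\left(w \right)} - 16 \cos{\left(w \right)}}{12}] = - \frac{2 w^{2} \sin{\left(w \right)}}{3} + \frac{w \sin{\left(w \right)}}{4}, which equals f(w).
F(4) = \frac{25 \cos{\left(4 \right)}}{3} - \frac{61 \sin{\left(4 \right)}}{12}; F(0) = - \frac{4}{3}.
Integral = F(4) - F(0) = \frac{25 \cos{\left(4 \right)}}{3} + \frac{4}{3} - \frac{61 \sin{\left(4 \right)}}{12}.

Antiderivative: F(w) = \frac{8 w^{2} \cos{\left(w \right)} - 16 w \sin{\left(w \right)} - 3 w \cos{\left(w \right)} + 3 \sin{\left(w \right)} - 16 \cos{\left(w \right)}}{12}; value = \frac{25 \cos{\left(4 \right)}}{3} + \frac{4}{3} - \frac{61 \sin{\left(4 \right)}}{12}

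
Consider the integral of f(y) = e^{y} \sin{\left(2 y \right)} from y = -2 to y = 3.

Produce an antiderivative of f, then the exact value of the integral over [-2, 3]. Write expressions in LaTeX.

Whatever form F(y) takes, F'(y) = f(y) is non-negotiable.
F(y) = \frac{e^{y} \sin{\left(2 y \right)}}{5} - \frac{2 e^{y} \cos{\left(2 y \right)}}{5} is an antiderivative of f.
Check: d/dy[\frac{e^{y} \sin{\left(2 y \right)}}{5} - \frac{2 e^{y} \cos{\left(2 y \right)}}{5}] = e^{y} \sin{\left(2 y \right)} = f(y).
F(3) = - \frac{2 e^{3} \cos{\left(6 \right)}}{5} + \frac{e^{3} \sin{\left(6 \right)}}{5}; F(-2) = - \frac{\sin{\left(4 \right)}}{5 e^{2}} - \frac{2 \cos{\left(4 \right)}}{5 e^{2}}.
Integral = F(3) - F(-2) = - \frac{2 e^{3} \cos{\left(6 \right)}}{5} + \frac{e^{3} \sin{\left(6 \right)}}{5} + \frac{2 \cos{\left(4 \right)}}{5 e^{2}} + \frac{\sin{\left(4 \right)}}{5 e^{2}}.

Antiderivative: F(y) = \frac{e^{y} \sin{\left(2 y \right)}}{5} - \frac{2 e^{y} \cos{\left(2 y \right)}}{5}; value = - \frac{2 e^{3} \cos{\left(6 \right)}}{5} + \frac{e^{3} \sin{\left(6 \right)}}{5} + \frac{2 \cos{\left(4 \right)}}{5 e^{2}} + \frac{\sin{\left(4 \right)}}{5 e^{2}}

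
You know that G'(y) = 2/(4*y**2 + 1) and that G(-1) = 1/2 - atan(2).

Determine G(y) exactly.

G(y) = (2*atan(2*y) + 1)/2

Whatever form G(y) takes, its d/dy must return the stated G'(y).
A general antiderivative is atan(2*y) + C.
The condition gives C = 1/2 - atan(2) - (-atan(2)) = 1/2.
So G(y) = (2*atan(2*y) + 1)/2.
Check: d/dy[(2*atan(2*y) + 1)/2] = 2/(4*y**2 + 1) = G'(y).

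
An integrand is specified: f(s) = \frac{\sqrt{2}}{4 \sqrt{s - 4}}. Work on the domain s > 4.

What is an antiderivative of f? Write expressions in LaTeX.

An antiderivative is F(s) = \frac{\sqrt{2} \sqrt{s - 4}}{2}.

A candidate is checked by its d/ds: the result must match f(s).
Check: d/ds[\frac{\sqrt{2} \sqrt{s - 4}}{2}] = \frac{\sqrt{2}}{4 \sqrt{s - 4}} = f(s).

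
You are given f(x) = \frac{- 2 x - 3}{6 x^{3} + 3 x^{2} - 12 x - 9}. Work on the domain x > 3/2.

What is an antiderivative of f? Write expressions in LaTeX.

An antiderivative is F(x) = \frac{- 12 \left(x + 1\right) \log{\left(x - \frac{3}{2} \right)} + 12 \left(x + 1\right) \log{\left(x + 1 \right)} - 5}{75 \left(x + 1\right)}.

Factor the denominator (3 \left(x + 1\right)^{2} \left(2 x - 3\right)) and decompose: f = - \frac{8}{25 \left(2 x - 3\right)} + \frac{4}{25 \left(x + 1\right)} + \frac{1}{15 \left(x + 1\right)^{2}}; each piece integrates to a log, atan, or power term.
Check: d/dx[\frac{- 12 \left(x + 1\right) \log{\left(x - \frac{3}{2} \right)} + 12 \left(x + 1\right) \log{\left(x + 1 \right)} - 5}{75 \left(x + 1\right)}] = \frac{- 2 x - 3}{6 x^{3} + 3 x^{2} - 12 x - 9} = f(x).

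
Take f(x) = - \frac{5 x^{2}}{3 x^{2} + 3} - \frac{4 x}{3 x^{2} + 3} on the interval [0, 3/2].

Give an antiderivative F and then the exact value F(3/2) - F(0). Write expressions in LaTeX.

Integrate term by term and add the pieces.
F(x) = - \frac{5 x + 2 \log{\left(x^{2} + 1 \right)} - 5 \operatorname{atan}{\left(x \right)}}{3} is an antiderivative of f.
Check: d/dx[- \frac{5 x + 2 \log{\left(x^{2} + 1 \right)} - 5 \operatorname{atan}{\left(x \right)}}{3}] = \frac{- 5 x^{2} - 4 x}{3 x^{2} + 3}, which equals f(x).
F(3/2) = - \frac{5}{2} - \frac{2 \log{\left(\frac{13}{4} \right)}}{3} + \frac{5 \operatorname{atan}{\left(\frac{3}{2} \right)}}{3}; F(0) = 0.
Integral = F(3/2) - F(0) = - \frac{5}{2} - \frac{2 \log{\left(\frac{13}{4} \right)}}{3} + \frac{5 \operatorname{atan}{\left(\frac{3}{2} \right)}}{3}.

Antiderivative: F(x) = - \frac{5 x + 2 \log{\left(x^{2} + 1 \right)} - 5 \operatorname{atan}{\left(x \right)}}{3}; value = - \frac{5}{2} - \frac{2 \log{\left(\frac{13}{4} \right)}}{3} + \frac{5 \operatorname{atan}{\left(\frac{3}{2} \right)}}{3}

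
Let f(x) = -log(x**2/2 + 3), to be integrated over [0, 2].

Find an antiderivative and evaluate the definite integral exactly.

A candidate is checked by its d/dx: the result must match f(x).
F(x) = -x*log(x**2/2 + 3) + 2*x - 2*sqrt(6)*atan(sqrt(6)*x/6) is an antiderivative of f.
Check: d/dx[-x*log(x**2/2 + 3) + 2*x - 2*sqrt(6)*atan(sqrt(6)*x/6)] = -log(x**2/2 + 3) = f(x).
F(2) = -2*sqrt(6)*atan(sqrt(6)/3) - 2*log(5) + 4; F(0) = 0.
Integral = F(2) - F(0) = -2*sqrt(6)*atan(sqrt(6)/3) - 2*log(5) + 4.

Antiderivative: F(x) = -x*log(x**2/2 + 3) + 2*x - 2*sqrt(6)*atan(sqrt(6)*x/6); value = -2*sqrt(6)*atan(sqrt(6)/3) - 2*log(5) + 4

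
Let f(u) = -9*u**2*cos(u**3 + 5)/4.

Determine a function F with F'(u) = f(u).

f matches the chain-rule pattern g'(h)*h' with inner function h(u) = u**3 + 5; substituting w = h(u) collapses the integral.
Check: d/du[-3*sin(u**3 + 5)/4] = -9*u**2*cos(u**3 + 5)/4 = f(u).

An antiderivative is F(u) = -3*sin(u**3 + 5)/4.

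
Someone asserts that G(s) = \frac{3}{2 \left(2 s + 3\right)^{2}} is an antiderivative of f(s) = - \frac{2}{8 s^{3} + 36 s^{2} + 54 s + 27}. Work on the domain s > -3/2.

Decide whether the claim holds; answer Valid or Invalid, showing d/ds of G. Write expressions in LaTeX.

Invalid: d/ds[G] - f = - \frac{4}{8 s^{3} + 36 s^{2} + 54 s + 27}, which is not 0.

d/ds[G] = - \frac{6}{8 s^{3} + 36 s^{2} + 54 s + 27}
d/ds[G] - f(s) = - \frac{4}{8 s^{3} + 36 s^{2} + 54 s + 27} != 0.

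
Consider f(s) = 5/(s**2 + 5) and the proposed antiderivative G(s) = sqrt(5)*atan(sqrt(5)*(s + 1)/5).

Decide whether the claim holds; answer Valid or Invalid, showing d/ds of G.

Invalid: d/ds[G] - f = (-10*s - 5)/(s**4 + 2*s**3 + 11*s**2 + 10*s + 30), which is not 0.

d/ds[G] = 5/(s**2 + 2*s + 6)
d/ds[G] - f(s) = (-10*s - 5)/(s**4 + 2*s**3 + 11*s**2 + 10*s + 30) != 0.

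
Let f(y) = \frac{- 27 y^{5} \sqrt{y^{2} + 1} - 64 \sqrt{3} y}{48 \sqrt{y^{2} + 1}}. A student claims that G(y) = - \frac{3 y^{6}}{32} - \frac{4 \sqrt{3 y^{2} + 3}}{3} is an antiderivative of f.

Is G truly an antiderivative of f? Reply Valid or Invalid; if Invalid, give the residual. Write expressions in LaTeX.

d/dy[G] = \frac{- 27 y^{5} \sqrt{y^{2} + 1} - 64 \sqrt{3} y}{48 \sqrt{y^{2} + 1}}
This equals f(y) exactly, so the claim holds.

Valid: G'(y) = f(y).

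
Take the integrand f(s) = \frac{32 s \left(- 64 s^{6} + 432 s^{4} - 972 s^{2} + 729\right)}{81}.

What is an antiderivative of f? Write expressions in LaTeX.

The substitution u = \frac{4 s^{2}}{3} - 3 works: f is exactly (dF/du)*(du/ds) for that inner function.
Check: d/ds[- \frac{256 s^{8}}{81} + \frac{256 s^{6}}{9} - 96 s^{4} + 144 s^{2}] = - \frac{2048 s^{7}}{81} + \frac{512 s^{5}}{3} - 384 s^{3} + 288 s, which equals f(s).

An antiderivative is F(s) = - \frac{256 s^{8}}{81} + \frac{256 s^{6}}{9} - 96 s^{4} + 144 s^{2}.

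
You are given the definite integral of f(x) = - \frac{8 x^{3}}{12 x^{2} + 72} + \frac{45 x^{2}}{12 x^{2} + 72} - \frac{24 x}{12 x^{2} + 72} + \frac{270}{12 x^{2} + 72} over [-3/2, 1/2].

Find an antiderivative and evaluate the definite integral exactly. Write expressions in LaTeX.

Antiderivative: F(x) = - \frac{4 x^{2} - 45 x - 12 \log{\left(\frac{x^{2}}{2} + 3 \right)} - 3}{12}; value = - \log{\left(\frac{33}{8} \right)} + \log{\left(\frac{25}{8} \right)} + \frac{49}{6}

Integrate term by term and add the pieces.
F(x) = - \frac{4 x^{2} - 45 x - 12 \log{\left(\frac{x^{2}}{2} + 3 \right)} - 3}{12} is an antiderivative of f.
Check: d/dx[- \frac{4 x^{2} - 45 x - 12 \log{\left(\frac{x^{2}}{2} + 3 \right)} - 3}{12}] = \frac{- 8 x^{3} + 45 x^{2} - 24 x + 270}{12 x^{2} + 72}, which equals f(x).
F(1/2) = \log{\left(\frac{25}{8} \right)} + \frac{49}{24}; F(-3/2) = - \frac{49}{8} + \log{\left(\frac{33}{8} \right)}.
Integral = F(1/2) - F(-3/2) = - \log{\left(\frac{33}{8} \right)} + \log{\left(\frac{25}{8} \right)} + \frac{49}{6}.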